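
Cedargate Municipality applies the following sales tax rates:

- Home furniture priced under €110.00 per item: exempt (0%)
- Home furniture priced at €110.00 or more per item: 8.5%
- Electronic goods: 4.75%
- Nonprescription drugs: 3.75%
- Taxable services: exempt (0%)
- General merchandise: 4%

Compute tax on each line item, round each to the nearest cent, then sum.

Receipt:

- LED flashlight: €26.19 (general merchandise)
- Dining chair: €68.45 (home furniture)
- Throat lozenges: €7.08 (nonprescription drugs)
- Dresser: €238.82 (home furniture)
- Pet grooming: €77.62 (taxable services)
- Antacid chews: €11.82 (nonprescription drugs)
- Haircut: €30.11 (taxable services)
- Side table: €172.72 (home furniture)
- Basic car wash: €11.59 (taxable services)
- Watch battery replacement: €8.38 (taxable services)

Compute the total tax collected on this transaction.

€36.74

LED flashlight €26.19: general merchandise → 4% → €1.05
Dining chair €68.45: home furniture, under €110.00 → 0% → €0.00
Throat lozenges €7.08: nonprescription drugs → 3.75% → €0.27
Dresser €238.82: home furniture, €110.00 or more → 8.5% → €20.30
Pet grooming €77.62: taxable services → 0% → €0.00
Antacid chews €11.82: nonprescription drugs → 3.75% → €0.44
Haircut €30.11: taxable services → 0% → €0.00
Side table €172.72: home furniture, €110.00 or more → 8.5% → €14.68
Basic car wash €11.59: taxable services → 0% → €0.00
Watch battery replacement €8.38: taxable services → 0% → €0.00
Total tax = €1.05 + €0.27 + €20.30 + €0.44 + €14.68 = €36.74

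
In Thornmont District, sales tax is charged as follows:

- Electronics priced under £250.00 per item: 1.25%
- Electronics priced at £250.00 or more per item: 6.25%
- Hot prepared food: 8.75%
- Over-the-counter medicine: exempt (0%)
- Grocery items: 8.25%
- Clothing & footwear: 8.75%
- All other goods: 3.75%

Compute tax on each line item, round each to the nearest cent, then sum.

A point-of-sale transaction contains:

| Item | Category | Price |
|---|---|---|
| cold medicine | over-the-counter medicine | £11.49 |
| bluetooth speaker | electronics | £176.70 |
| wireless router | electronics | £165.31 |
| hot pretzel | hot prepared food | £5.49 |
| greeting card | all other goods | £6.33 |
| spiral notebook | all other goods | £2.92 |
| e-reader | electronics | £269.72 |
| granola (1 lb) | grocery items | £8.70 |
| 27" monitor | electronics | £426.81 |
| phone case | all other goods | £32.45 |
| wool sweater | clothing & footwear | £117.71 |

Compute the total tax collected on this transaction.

Cold medicine £11.49: over-the-counter medicine → 0% → £0.00
Bluetooth speaker £176.70: electronics, under £250.00 → 1.25% → £2.21
Wireless router £165.31: electronics, under £250.00 → 1.25% → £2.07
Hot pretzel £5.49: hot prepared food → 8.75% → £0.48
Greeting card £6.33: all other goods → 3.75% → £0.24
Spiral notebook £2.92: all other goods → 3.75% → £0.11
E-reader £269.72: electronics, £250.00 or more → 6.25% → £16.86
Granola (1 lb) £8.70: grocery items → 8.25% → £0.72
27" monitor £426.81: electronics, £250.00 or more → 6.25% → £26.68
Phone case £32.45: all other goods → 3.75% → £1.22
Wool sweater £117.71: clothing & footwear → 8.75% → £10.30
Total tax = £2.21 + £2.07 + £0.48 + £0.24 + £0.11 + £16.86 + £0.72 + £26.68 + £1.22 + £10.30 = £60.89

£60.89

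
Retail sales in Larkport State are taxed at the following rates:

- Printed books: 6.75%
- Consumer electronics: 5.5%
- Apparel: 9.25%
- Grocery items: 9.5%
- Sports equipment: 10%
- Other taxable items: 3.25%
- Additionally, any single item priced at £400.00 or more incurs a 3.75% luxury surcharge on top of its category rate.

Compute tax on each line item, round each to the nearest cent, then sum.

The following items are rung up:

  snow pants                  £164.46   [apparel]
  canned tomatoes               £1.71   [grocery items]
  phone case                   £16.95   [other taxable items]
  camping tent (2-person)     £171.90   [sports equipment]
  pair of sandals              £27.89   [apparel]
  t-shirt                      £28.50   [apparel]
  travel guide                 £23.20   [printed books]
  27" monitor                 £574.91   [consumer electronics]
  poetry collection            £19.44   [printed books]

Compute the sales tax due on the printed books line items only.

£2.88

Travel guide £23.20: printed books → 6.75% → £1.57
Poetry collection £19.44: printed books → 6.75% → £1.31
Tax on printed books = £1.57 + £1.31 = £2.88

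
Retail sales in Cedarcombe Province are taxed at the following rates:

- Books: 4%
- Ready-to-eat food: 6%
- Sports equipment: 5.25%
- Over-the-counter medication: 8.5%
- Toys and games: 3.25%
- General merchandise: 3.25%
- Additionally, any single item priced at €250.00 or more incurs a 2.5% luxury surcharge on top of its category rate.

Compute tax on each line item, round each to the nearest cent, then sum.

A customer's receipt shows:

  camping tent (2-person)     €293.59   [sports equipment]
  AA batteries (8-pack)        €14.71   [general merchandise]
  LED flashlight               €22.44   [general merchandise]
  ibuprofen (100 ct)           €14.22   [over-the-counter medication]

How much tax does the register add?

Camping tent (2-person) €293.59: sports equipment → 5.25% + 2.5% surcharge = 7.75% → €22.75
AA batteries (8-pack) €14.71: general merchandise → 3.25% → €0.48
LED flashlight €22.44: general merchandise → 3.25% → €0.73
Ibuprofen (100 ct) €14.22: over-the-counter medication → 8.5% → €1.21
Total tax = €22.75 + €0.48 + €0.73 + €1.21 = €25.17

€25.17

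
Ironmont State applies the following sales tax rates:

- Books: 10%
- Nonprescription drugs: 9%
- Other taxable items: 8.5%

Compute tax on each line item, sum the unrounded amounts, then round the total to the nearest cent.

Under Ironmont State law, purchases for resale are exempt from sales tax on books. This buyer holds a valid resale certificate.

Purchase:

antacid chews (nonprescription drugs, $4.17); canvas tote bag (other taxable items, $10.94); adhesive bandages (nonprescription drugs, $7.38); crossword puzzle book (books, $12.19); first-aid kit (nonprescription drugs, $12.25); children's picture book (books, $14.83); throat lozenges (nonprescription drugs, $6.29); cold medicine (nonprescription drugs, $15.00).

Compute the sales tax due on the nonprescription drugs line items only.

Antacid chews $4.17: nonprescription drugs → 9% → $0.3753
Adhesive bandages $7.38: nonprescription drugs → 9% → $0.6642
First-aid kit $12.25: nonprescription drugs → 9% → $1.1025
Throat lozenges $6.29: nonprescription drugs → 9% → $0.5661
Cold medicine $15.00: nonprescription drugs → 9% → $1.35
Tax on nonprescription drugs: unrounded sum = $4.0581 → $4.06

$4.06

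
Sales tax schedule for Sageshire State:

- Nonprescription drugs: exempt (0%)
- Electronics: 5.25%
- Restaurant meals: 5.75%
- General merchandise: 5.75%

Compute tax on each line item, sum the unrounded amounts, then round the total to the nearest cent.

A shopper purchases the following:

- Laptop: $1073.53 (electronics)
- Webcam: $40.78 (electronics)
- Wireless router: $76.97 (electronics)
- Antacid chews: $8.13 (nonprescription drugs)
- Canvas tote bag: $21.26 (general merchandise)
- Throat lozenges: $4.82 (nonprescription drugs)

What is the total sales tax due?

Laptop $1073.53: electronics → 5.25% → $56.360325
Webcam $40.78: electronics → 5.25% → $2.14095
Wireless router $76.97: electronics → 5.25% → $4.040925
Antacid chews $8.13: nonprescription drugs → 0% → $0.00
Canvas tote bag $21.26: general merchandise → 5.75% → $1.22245
Throat lozenges $4.82: nonprescription drugs → 0% → $0.00
Unrounded tax sum = $63.76465 → $63.76

$63.76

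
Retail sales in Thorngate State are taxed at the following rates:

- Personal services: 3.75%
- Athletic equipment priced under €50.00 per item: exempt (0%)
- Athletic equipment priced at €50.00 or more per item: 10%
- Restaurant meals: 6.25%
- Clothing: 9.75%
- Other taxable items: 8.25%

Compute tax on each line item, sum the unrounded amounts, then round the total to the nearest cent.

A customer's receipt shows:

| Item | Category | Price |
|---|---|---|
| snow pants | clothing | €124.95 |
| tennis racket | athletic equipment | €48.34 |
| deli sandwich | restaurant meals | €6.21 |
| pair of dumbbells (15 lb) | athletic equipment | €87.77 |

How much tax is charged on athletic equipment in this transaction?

Tennis racket €48.34: athletic equipment, under €50.00 → 0% → €0.00
Pair of dumbbells (15 lb) €87.77: athletic equipment, €50.00 or more → 10% → €8.777
Tax on athletic equipment: unrounded sum = €8.777 → €8.78

€8.78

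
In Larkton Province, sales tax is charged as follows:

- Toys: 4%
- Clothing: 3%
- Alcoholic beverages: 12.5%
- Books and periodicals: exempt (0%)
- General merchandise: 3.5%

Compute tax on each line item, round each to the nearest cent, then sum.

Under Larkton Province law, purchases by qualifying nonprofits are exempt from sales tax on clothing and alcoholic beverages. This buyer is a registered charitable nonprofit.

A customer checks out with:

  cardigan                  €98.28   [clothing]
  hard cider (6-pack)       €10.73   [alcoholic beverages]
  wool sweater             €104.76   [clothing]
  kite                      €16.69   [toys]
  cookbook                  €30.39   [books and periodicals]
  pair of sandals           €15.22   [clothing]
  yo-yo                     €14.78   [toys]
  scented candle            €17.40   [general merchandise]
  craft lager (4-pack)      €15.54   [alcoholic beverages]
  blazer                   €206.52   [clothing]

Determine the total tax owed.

€1.87

Cardigan €98.28: clothing, buyer-exempt → 0% → €0.00
Hard cider (6-pack) €10.73: alcoholic beverages, buyer-exempt → 0% → €0.00
Wool sweater €104.76: clothing, buyer-exempt → 0% → €0.00
Kite €16.69: toys → 4% → €0.67
Cookbook €30.39: books and periodicals → 0% → €0.00
Pair of sandals €15.22: clothing, buyer-exempt → 0% → €0.00
Yo-yo €14.78: toys → 4% → €0.59
Scented candle €17.40: general merchandise → 3.5% → €0.61
Craft lager (4-pack) €15.54: alcoholic beverages, buyer-exempt → 0% → €0.00
Blazer €206.52: clothing, buyer-exempt → 0% → €0.00
Total tax = €0.67 + €0.59 + €0.61 = €1.87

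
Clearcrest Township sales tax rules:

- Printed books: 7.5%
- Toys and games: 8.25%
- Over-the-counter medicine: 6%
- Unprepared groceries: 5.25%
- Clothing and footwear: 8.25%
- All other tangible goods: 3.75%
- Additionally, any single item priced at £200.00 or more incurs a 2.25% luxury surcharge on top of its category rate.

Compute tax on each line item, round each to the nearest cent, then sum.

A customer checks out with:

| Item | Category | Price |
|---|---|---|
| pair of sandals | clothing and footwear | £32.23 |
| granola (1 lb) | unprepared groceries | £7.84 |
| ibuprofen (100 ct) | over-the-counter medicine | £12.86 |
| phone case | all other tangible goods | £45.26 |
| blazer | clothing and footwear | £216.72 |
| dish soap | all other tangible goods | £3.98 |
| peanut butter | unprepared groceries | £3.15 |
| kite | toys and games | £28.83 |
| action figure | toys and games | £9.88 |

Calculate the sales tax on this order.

£31.82

Pair of sandals £32.23: clothing and footwear → 8.25% → £2.66
Granola (1 lb) £7.84: unprepared groceries → 5.25% → £0.41
Ibuprofen (100 ct) £12.86: over-the-counter medicine → 6% → £0.77
Phone case £45.26: all other tangible goods → 3.75% → £1.70
Blazer £216.72: clothing and footwear → 8.25% + 2.25% surcharge = 10.5% → £22.76
Dish soap £3.98: all other tangible goods → 3.75% → £0.15
Peanut butter £3.15: unprepared groceries → 5.25% → £0.17
Kite £28.83: toys and games → 8.25% → £2.38
Action figure £9.88: toys and games → 8.25% → £0.82
Total tax = £2.66 + £0.41 + £0.77 + £1.70 + £22.76 + £0.15 + £0.17 + £2.38 + £0.82 = £31.82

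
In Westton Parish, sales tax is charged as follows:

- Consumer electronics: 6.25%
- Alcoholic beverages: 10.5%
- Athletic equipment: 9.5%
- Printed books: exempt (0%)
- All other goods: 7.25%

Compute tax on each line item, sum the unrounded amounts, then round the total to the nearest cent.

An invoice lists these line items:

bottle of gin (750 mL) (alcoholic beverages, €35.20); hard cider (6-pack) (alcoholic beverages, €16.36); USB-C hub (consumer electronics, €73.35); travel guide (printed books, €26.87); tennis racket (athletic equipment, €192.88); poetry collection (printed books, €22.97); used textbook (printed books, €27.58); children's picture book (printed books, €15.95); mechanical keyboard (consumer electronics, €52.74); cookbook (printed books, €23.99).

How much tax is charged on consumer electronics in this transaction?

€7.88

USB-C hub €73.35: consumer electronics → 6.25% → €4.584375
Mechanical keyboard €52.74: consumer electronics → 6.25% → €3.29625
Tax on consumer electronics: unrounded sum = €7.880625 → €7.88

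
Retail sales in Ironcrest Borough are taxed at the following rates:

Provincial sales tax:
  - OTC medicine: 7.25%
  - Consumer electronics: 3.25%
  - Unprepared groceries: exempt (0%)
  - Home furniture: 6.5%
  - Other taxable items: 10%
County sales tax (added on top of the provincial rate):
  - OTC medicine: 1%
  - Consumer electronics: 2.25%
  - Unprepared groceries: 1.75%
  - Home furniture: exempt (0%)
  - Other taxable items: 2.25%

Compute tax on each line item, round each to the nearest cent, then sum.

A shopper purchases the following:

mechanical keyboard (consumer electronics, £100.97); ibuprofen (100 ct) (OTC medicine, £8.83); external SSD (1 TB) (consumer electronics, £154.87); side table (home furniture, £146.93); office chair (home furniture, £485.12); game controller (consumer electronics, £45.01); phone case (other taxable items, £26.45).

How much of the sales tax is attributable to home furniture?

£41.08

Side table £146.93: home furniture → 6.5% + 0% county = 6.5% → £9.55
Office chair £485.12: home furniture → 6.5% + 0% county = 6.5% → £31.53
Tax on home furniture = £9.55 + £31.53 = £41.08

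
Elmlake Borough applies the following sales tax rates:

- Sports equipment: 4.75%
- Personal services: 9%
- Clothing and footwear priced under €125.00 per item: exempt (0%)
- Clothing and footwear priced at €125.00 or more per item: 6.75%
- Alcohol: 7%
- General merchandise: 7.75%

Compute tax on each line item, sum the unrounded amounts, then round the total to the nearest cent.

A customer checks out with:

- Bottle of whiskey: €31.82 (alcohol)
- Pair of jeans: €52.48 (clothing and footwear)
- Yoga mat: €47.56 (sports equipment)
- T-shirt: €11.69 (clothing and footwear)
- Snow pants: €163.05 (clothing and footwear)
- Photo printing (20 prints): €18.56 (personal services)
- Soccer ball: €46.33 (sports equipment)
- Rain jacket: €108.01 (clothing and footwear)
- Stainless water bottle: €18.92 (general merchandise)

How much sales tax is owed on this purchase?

€20.83

Bottle of whiskey €31.82: alcohol → 7% → €2.2274
Pair of jeans €52.48: clothing and footwear, under €125.00 → 0% → €0.00
Yoga mat €47.56: sports equipment → 4.75% → €2.2591
T-shirt €11.69: clothing and footwear, under €125.00 → 0% → €0.00
Snow pants €163.05: clothing and footwear, €125.00 or more → 6.75% → €11.005875
Photo printing (20 prints) €18.56: personal services → 9% → €1.6704
Soccer ball €46.33: sports equipment → 4.75% → €2.200675
Rain jacket €108.01: clothing and footwear, under €125.00 → 0% → €0.00
Stainless water bottle €18.92: general merchandise → 7.75% → €1.4663
Unrounded tax sum = €20.82975 → €20.83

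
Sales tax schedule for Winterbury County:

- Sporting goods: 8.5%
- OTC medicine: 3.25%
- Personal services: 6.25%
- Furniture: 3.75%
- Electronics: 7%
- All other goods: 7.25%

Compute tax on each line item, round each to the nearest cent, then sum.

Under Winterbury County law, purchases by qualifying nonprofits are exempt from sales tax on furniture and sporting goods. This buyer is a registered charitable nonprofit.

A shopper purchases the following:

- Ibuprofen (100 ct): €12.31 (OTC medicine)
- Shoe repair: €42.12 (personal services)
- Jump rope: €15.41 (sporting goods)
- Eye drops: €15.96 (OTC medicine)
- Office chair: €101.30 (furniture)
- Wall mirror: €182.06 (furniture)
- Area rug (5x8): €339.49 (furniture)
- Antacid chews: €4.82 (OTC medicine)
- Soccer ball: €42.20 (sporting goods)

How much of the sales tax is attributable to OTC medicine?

€1.08

Ibuprofen (100 ct) €12.31: OTC medicine → 3.25% → €0.40
Eye drops €15.96: OTC medicine → 3.25% → €0.52
Antacid chews €4.82: OTC medicine → 3.25% → €0.16
Tax on OTC medicine = €0.40 + €0.52 + €0.16 = €1.08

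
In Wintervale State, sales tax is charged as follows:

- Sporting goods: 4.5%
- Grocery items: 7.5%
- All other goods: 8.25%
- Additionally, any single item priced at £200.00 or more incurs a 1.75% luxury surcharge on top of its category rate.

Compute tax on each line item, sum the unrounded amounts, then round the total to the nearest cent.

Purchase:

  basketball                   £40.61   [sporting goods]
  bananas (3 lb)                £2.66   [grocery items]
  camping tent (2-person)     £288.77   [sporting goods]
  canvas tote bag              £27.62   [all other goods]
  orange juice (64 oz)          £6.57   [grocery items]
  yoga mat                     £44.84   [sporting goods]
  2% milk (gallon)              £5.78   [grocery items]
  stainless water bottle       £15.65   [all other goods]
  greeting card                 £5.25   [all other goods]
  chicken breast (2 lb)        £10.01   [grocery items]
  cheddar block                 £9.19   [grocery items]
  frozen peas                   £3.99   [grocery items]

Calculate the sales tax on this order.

Basketball £40.61: sporting goods → 4.5% → £1.82745
Bananas (3 lb) £2.66: grocery items → 7.5% → £0.1995
Camping tent (2-person) £288.77: sporting goods → 4.5% + 1.75% surcharge = 6.25% → £18.048125
Canvas tote bag £27.62: all other goods → 8.25% → £2.27865
Orange juice (64 oz) £6.57: grocery items → 7.5% → £0.49275
Yoga mat £44.84: sporting goods → 4.5% → £2.0178
2% milk (gallon) £5.78: grocery items → 7.5% → £0.4335
Stainless water bottle £15.65: all other goods → 8.25% → £1.291125
Greeting card £5.25: all other goods → 8.25% → £0.433125
Chicken breast (2 lb) £10.01: grocery items → 7.5% → £0.75075
Cheddar block £9.19: grocery items → 7.5% → £0.68925
Frozen peas £3.99: grocery items → 7.5% → £0.29925
Unrounded tax sum = £28.761275 → £28.76

£28.76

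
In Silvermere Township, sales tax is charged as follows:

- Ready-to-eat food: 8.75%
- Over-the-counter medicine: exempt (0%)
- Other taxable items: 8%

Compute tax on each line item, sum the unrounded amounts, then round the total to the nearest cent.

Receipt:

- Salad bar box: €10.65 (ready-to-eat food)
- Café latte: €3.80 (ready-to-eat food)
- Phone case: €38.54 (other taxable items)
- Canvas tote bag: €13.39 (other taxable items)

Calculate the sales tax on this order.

Salad bar box €10.65: ready-to-eat food → 8.75% → €0.931875
Café latte €3.80: ready-to-eat food → 8.75% → €0.3325
Phone case €38.54: other taxable items → 8% → €3.0832
Canvas tote bag €13.39: other taxable items → 8% → €1.0712
Unrounded tax sum = €5.418775 → €5.42

€5.42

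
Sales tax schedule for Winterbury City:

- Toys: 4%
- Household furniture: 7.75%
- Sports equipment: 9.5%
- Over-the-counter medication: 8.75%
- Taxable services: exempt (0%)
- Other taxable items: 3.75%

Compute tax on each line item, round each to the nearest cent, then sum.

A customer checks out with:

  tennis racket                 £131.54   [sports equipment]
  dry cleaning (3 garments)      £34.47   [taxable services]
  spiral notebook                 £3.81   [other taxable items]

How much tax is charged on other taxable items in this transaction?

£0.14

Spiral notebook £3.81: other taxable items → 3.75% → £0.14
Tax on other taxable items = £0.14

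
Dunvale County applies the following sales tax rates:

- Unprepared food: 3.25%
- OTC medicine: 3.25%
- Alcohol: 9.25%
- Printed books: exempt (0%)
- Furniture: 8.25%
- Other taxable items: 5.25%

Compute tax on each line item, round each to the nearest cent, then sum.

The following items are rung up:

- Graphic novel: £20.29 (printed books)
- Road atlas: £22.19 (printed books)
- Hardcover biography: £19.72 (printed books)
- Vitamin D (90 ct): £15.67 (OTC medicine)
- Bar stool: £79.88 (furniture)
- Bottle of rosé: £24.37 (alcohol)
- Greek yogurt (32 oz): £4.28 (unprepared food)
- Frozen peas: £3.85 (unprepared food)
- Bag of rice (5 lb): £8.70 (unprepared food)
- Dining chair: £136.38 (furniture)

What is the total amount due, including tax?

Graphic novel £20.29: printed books → 0% → £0.00
Road atlas £22.19: printed books → 0% → £0.00
Hardcover biography £19.72: printed books → 0% → £0.00
Vitamin D (90 ct) £15.67: OTC medicine → 3.25% → £0.51
Bar stool £79.88: furniture → 8.25% → £6.59
Bottle of rosé £24.37: alcohol → 9.25% → £2.25
Greek yogurt (32 oz) £4.28: unprepared food → 3.25% → £0.14
Frozen peas £3.85: unprepared food → 3.25% → £0.13
Bag of rice (5 lb) £8.70: unprepared food → 3.25% → £0.28
Dining chair £136.38: furniture → 8.25% → £11.25
Subtotal = £335.33; tax = £21.15; total due = £356.48

£356.48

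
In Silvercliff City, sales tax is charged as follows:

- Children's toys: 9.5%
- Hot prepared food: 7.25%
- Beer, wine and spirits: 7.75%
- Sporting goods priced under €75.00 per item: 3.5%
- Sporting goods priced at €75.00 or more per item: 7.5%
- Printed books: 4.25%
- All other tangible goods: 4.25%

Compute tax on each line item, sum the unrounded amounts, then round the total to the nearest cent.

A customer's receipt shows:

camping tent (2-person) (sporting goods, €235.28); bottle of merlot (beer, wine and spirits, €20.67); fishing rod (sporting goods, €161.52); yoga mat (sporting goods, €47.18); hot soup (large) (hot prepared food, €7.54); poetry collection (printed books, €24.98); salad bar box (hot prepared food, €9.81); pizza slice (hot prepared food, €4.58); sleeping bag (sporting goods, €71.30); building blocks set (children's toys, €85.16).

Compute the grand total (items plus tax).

€714.27

Camping tent (2-person) €235.28: sporting goods, €75.00 or more → 7.5% → €17.646
Bottle of merlot €20.67: beer, wine and spirits → 7.75% → €1.601925
Fishing rod €161.52: sporting goods, €75.00 or more → 7.5% → €12.114
Yoga mat €47.18: sporting goods, under €75.00 → 3.5% → €1.6513
Hot soup (large) €7.54: hot prepared food → 7.25% → €0.54665
Poetry collection €24.98: printed books → 4.25% → €1.06165
Salad bar box €9.81: hot prepared food → 7.25% → €0.711225
Pizza slice €4.58: hot prepared food → 7.25% → €0.33205
Sleeping bag €71.30: sporting goods, under €75.00 → 3.5% → €2.4955
Building blocks set €85.16: children's toys → 9.5% → €8.0902
Subtotal = €668.02; unrounded tax = €46.2505 → €46.25; total due = €714.27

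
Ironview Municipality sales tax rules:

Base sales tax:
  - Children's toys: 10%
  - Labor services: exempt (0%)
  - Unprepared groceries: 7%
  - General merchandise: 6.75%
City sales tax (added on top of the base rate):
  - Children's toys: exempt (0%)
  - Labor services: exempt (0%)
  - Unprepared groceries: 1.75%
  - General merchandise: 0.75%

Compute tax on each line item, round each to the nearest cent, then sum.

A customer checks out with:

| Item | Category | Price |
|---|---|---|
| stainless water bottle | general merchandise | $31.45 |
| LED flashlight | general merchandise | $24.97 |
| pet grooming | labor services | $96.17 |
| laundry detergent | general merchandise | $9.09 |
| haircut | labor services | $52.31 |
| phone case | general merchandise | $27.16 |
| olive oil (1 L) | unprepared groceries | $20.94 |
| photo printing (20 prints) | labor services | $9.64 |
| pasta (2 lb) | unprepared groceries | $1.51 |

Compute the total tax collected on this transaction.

$8.91

Stainless water bottle $31.45: general merchandise → 6.75% + 0.75% city = 7.5% → $2.36
LED flashlight $24.97: general merchandise → 6.75% + 0.75% city = 7.5% → $1.87
Pet grooming $96.17: labor services → 0% + 0% city = 0% → $0.00
Laundry detergent $9.09: general merchandise → 6.75% + 0.75% city = 7.5% → $0.68
Haircut $52.31: labor services → 0% + 0% city = 0% → $0.00
Phone case $27.16: general merchandise → 6.75% + 0.75% city = 7.5% → $2.04
Olive oil (1 L) $20.94: unprepared groceries → 7% + 1.75% city = 8.75% → $1.83
Photo printing (20 prints) $9.64: labor services → 0% + 0% city = 0% → $0.00
Pasta (2 lb) $1.51: unprepared groceries → 7% + 1.75% city = 8.75% → $0.13
Total tax = $2.36 + $1.87 + $0.68 + $2.04 + $1.83 + $0.13 = $8.91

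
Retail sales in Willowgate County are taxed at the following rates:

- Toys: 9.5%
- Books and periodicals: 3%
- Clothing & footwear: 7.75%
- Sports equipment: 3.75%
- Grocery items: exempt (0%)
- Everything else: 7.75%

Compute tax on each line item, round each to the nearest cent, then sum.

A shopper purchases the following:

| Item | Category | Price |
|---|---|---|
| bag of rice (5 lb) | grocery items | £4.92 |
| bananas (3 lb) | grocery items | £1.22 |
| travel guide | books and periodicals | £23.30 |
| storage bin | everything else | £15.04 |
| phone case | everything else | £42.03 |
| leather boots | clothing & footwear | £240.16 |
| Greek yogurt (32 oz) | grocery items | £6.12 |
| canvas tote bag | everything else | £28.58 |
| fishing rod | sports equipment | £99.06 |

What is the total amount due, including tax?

£490.09

Bag of rice (5 lb) £4.92: grocery items → 0% → £0.00
Bananas (3 lb) £1.22: grocery items → 0% → £0.00
Travel guide £23.30: books and periodicals → 3% → £0.70
Storage bin £15.04: everything else → 7.75% → £1.17
Phone case £42.03: everything else → 7.75% → £3.26
Leather boots £240.16: clothing & footwear → 7.75% → £18.61
Greek yogurt (32 oz) £6.12: grocery items → 0% → £0.00
Canvas tote bag £28.58: everything else → 7.75% → £2.21
Fishing rod £99.06: sports equipment → 3.75% → £3.71
Subtotal = £460.43; tax = £29.66; total due = £490.09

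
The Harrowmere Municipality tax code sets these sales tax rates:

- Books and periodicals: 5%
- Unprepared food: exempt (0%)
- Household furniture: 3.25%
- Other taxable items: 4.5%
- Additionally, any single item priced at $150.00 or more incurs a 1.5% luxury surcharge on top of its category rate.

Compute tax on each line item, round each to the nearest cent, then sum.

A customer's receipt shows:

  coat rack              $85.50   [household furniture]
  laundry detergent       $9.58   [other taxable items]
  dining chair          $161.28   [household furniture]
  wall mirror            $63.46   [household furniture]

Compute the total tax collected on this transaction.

Coat rack $85.50: household furniture → 3.25% → $2.78
Laundry detergent $9.58: other taxable items → 4.5% → $0.43
Dining chair $161.28: household furniture → 3.25% + 1.5% surcharge = 4.75% → $7.66
Wall mirror $63.46: household furniture → 3.25% → $2.06
Total tax = $2.78 + $0.43 + $7.66 + $2.06 = $12.93

$12.93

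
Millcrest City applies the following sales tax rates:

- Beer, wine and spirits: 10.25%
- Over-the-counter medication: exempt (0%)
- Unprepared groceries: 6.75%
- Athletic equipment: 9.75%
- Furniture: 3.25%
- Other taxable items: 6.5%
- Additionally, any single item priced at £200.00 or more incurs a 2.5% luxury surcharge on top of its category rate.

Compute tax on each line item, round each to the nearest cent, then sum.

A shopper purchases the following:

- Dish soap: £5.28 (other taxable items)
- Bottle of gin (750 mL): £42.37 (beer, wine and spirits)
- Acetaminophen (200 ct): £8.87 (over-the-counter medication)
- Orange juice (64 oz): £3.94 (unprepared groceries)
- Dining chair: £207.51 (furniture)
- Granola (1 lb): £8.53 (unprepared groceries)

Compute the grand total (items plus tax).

Dish soap £5.28: other taxable items → 6.5% → £0.34
Bottle of gin (750 mL) £42.37: beer, wine and spirits → 10.25% → £4.34
Acetaminophen (200 ct) £8.87: over-the-counter medication → 0% → £0.00
Orange juice (64 oz) £3.94: unprepared groceries → 6.75% → £0.27
Dining chair £207.51: furniture → 3.25% + 2.5% surcharge = 5.75% → £11.93
Granola (1 lb) £8.53: unprepared groceries → 6.75% → £0.58
Subtotal = £276.50; tax = £17.46; total due = £293.96

£293.96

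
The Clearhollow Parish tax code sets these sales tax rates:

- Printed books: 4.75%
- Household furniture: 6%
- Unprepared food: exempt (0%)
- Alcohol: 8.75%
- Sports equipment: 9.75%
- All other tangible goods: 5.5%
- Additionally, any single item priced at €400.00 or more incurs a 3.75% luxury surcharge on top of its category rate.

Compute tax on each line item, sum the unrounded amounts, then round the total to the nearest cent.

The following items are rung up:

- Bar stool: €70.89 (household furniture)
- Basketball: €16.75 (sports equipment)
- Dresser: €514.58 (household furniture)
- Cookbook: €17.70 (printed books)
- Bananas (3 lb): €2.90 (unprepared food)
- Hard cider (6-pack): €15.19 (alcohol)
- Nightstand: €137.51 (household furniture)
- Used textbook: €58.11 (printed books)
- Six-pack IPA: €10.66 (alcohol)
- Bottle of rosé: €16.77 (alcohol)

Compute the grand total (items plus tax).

Bar stool €70.89: household furniture → 6% → €4.2534
Basketball €16.75: sports equipment → 9.75% → €1.633125
Dresser €514.58: household furniture → 6% + 3.75% surcharge = 9.75% → €50.17155
Cookbook €17.70: printed books → 4.75% → €0.84075
Bananas (3 lb) €2.90: unprepared food → 0% → €0.00
Hard cider (6-pack) €15.19: alcohol → 8.75% → €1.329125
Nightstand €137.51: household furniture → 6% → €8.2506
Used textbook €58.11: printed books → 4.75% → €2.760225
Six-pack IPA €10.66: alcohol → 8.75% → €0.93275
Bottle of rosé €16.77: alcohol → 8.75% → €1.467375
Subtotal = €861.06; unrounded tax = €71.6389 → €71.64; total due = €932.70

€932.70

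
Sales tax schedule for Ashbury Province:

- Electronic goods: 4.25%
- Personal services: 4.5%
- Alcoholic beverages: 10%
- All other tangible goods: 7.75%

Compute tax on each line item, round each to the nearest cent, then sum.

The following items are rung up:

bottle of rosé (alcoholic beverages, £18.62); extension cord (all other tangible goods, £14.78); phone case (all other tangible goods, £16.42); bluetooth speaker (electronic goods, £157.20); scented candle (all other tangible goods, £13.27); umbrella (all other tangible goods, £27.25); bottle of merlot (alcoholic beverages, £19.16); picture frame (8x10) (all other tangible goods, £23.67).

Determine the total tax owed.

£17.85

Bottle of rosé £18.62: alcoholic beverages → 10% → £1.86
Extension cord £14.78: all other tangible goods → 7.75% → £1.15
Phone case £16.42: all other tangible goods → 7.75% → £1.27
Bluetooth speaker £157.20: electronic goods → 4.25% → £6.68
Scented candle £13.27: all other tangible goods → 7.75% → £1.03
Umbrella £27.25: all other tangible goods → 7.75% → £2.11
Bottle of merlot £19.16: alcoholic beverages → 10% → £1.92
Picture frame (8x10) £23.67: all other tangible goods → 7.75% → £1.83
Total tax = £1.86 + £1.15 + £1.27 + £6.68 + £1.03 + £2.11 + £1.92 + £1.83 = £17.85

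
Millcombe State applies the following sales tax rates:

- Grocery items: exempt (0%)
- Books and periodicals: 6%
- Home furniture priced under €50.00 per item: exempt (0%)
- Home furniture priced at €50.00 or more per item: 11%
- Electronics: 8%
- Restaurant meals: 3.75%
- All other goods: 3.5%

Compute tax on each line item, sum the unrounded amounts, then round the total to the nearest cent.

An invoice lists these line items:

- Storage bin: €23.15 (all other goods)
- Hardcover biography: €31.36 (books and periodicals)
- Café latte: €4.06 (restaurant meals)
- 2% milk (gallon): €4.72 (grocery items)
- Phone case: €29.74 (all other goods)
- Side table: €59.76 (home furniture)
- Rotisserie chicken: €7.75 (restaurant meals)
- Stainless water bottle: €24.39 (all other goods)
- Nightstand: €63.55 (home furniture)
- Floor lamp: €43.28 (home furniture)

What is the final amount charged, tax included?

Storage bin €23.15: all other goods → 3.5% → €0.81025
Hardcover biography €31.36: books and periodicals → 6% → €1.8816
Café latte €4.06: restaurant meals → 3.75% → €0.15225
2% milk (gallon) €4.72: grocery items → 0% → €0.00
Phone case €29.74: all other goods → 3.5% → €1.0409
Side table €59.76: home furniture, €50.00 or more → 11% → €6.5736
Rotisserie chicken €7.75: restaurant meals → 3.75% → €0.290625
Stainless water bottle €24.39: all other goods → 3.5% → €0.85365
Nightstand €63.55: home furniture, €50.00 or more → 11% → €6.9905
Floor lamp €43.28: home furniture, under €50.00 → 0% → €0.00
Subtotal = €291.76; unrounded tax = €18.593375 → €18.59; total due = €310.35

€310.35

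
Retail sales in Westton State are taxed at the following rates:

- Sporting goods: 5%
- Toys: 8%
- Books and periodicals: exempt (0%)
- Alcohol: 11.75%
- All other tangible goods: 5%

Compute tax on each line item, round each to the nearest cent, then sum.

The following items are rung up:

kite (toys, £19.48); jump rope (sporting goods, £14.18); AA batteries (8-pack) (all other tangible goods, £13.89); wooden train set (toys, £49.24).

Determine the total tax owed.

Kite £19.48: toys → 8% → £1.56
Jump rope £14.18: sporting goods → 5% → £0.71
AA batteries (8-pack) £13.89: all other tangible goods → 5% → £0.69
Wooden train set £49.24: toys → 8% → £3.94
Total tax = £1.56 + £0.71 + £0.69 + £3.94 = £6.90

£6.90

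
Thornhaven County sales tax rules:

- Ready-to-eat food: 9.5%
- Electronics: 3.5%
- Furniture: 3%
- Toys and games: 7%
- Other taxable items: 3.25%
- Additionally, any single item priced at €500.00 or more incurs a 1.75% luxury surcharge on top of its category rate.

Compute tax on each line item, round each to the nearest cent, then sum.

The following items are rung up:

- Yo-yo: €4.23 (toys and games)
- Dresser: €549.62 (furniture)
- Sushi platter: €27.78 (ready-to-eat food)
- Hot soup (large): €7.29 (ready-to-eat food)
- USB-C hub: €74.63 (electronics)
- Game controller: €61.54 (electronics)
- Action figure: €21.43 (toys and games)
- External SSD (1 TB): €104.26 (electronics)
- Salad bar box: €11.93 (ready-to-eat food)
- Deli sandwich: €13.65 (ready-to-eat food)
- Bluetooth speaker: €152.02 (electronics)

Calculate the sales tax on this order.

€47.40

Yo-yo €4.23: toys and games → 7% → €0.30
Dresser €549.62: furniture → 3% + 1.75% surcharge = 4.75% → €26.11
Sushi platter €27.78: ready-to-eat food → 9.5% → €2.64
Hot soup (large) €7.29: ready-to-eat food → 9.5% → €0.69
USB-C hub €74.63: electronics → 3.5% → €2.61
Game controller €61.54: electronics → 3.5% → €2.15
Action figure €21.43: toys and games → 7% → €1.50
External SSD (1 TB) €104.26: electronics → 3.5% → €3.65
Salad bar box €11.93: ready-to-eat food → 9.5% → €1.13
Deli sandwich €13.65: ready-to-eat food → 9.5% → €1.30
Bluetooth speaker €152.02: electronics → 3.5% → €5.32
Total tax = €0.30 + €26.11 + €2.64 + €0.69 + €2.61 + €2.15 + €1.50 + €3.65 + €1.13 + €1.30 + €5.32 = €47.40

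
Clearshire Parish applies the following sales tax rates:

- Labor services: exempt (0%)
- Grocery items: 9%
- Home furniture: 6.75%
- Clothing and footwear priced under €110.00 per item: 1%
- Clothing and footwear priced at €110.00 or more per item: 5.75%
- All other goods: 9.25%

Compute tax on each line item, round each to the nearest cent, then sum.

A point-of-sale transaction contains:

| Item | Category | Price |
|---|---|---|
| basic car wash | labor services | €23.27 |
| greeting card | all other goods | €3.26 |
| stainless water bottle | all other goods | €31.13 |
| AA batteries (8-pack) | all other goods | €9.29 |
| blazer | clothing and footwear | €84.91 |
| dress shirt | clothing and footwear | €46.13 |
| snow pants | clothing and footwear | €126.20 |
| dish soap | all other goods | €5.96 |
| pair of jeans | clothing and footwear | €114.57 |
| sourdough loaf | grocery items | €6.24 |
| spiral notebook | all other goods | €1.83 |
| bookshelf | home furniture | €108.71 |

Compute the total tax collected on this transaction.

€27.82

Basic car wash €23.27: labor services → 0% → €0.00
Greeting card €3.26: all other goods → 9.25% → €0.30
Stainless water bottle €31.13: all other goods → 9.25% → €2.88
AA batteries (8-pack) €9.29: all other goods → 9.25% → €0.86
Blazer €84.91: clothing and footwear, under €110.00 → 1% → €0.85
Dress shirt €46.13: clothing and footwear, under €110.00 → 1% → €0.46
Snow pants €126.20: clothing and footwear, €110.00 or more → 5.75% → €7.26
Dish soap €5.96: all other goods → 9.25% → €0.55
Pair of jeans €114.57: clothing and footwear, €110.00 or more → 5.75% → €6.59
Sourdough loaf €6.24: grocery items → 9% → €0.56
Spiral notebook €1.83: all other goods → 9.25% → €0.17
Bookshelf €108.71: home furniture → 6.75% → €7.34
Total tax = €0.30 + €2.88 + €0.86 + €0.85 + €0.46 + €7.26 + €0.55 + €6.59 + €0.56 + €0.17 + €7.34 = €27.82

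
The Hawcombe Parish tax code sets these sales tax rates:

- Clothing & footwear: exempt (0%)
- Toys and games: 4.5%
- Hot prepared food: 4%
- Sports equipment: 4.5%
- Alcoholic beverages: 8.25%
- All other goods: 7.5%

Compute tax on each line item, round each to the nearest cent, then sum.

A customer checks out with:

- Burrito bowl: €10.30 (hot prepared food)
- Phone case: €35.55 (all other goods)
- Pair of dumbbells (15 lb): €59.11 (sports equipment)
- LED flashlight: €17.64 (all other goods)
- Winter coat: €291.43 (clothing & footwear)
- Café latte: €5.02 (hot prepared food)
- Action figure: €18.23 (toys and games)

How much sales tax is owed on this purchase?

€8.08

Burrito bowl €10.30: hot prepared food → 4% → €0.41
Phone case €35.55: all other goods → 7.5% → €2.67
Pair of dumbbells (15 lb) €59.11: sports equipment → 4.5% → €2.66
LED flashlight €17.64: all other goods → 7.5% → €1.32
Winter coat €291.43: clothing & footwear → 0% → €0.00
Café latte €5.02: hot prepared food → 4% → €0.20
Action figure €18.23: toys and games → 4.5% → €0.82
Total tax = €0.41 + €2.67 + €2.66 + €1.32 + €0.20 + €0.82 = €8.08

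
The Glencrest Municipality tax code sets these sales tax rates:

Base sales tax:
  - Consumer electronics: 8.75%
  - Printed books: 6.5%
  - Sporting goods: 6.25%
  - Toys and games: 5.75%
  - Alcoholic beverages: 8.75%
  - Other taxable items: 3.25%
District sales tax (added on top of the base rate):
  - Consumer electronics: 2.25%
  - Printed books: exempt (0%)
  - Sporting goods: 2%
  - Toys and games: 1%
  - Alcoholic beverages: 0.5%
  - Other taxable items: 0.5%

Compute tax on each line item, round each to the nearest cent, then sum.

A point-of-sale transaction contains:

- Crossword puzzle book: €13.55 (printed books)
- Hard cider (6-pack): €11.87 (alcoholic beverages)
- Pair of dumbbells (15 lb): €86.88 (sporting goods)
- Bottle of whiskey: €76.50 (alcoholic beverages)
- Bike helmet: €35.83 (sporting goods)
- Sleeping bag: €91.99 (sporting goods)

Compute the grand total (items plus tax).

€343.40

Crossword puzzle book €13.55: printed books → 6.5% + 0% district = 6.5% → €0.88
Hard cider (6-pack) €11.87: alcoholic beverages → 8.75% + 0.5% district = 9.25% → €1.10
Pair of dumbbells (15 lb) €86.88: sporting goods → 6.25% + 2% district = 8.25% → €7.17
Bottle of whiskey €76.50: alcoholic beverages → 8.75% + 0.5% district = 9.25% → €7.08
Bike helmet €35.83: sporting goods → 6.25% + 2% district = 8.25% → €2.96
Sleeping bag €91.99: sporting goods → 6.25% + 2% district = 8.25% → €7.59
Subtotal = €316.62; tax = €26.78; total due = €343.40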